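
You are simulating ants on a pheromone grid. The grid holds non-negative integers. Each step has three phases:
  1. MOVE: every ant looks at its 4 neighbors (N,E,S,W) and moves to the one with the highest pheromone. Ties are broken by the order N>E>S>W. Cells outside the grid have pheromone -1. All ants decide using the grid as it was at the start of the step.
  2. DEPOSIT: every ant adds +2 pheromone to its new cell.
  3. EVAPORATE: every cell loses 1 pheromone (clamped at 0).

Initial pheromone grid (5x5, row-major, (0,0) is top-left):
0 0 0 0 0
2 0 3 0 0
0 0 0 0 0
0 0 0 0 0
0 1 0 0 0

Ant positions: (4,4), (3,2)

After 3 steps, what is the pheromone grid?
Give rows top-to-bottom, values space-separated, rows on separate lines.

After step 1: ants at (3,4),(2,2)
  0 0 0 0 0
  1 0 2 0 0
  0 0 1 0 0
  0 0 0 0 1
  0 0 0 0 0
After step 2: ants at (2,4),(1,2)
  0 0 0 0 0
  0 0 3 0 0
  0 0 0 0 1
  0 0 0 0 0
  0 0 0 0 0
After step 3: ants at (1,4),(0,2)
  0 0 1 0 0
  0 0 2 0 1
  0 0 0 0 0
  0 0 0 0 0
  0 0 0 0 0

0 0 1 0 0
0 0 2 0 1
0 0 0 0 0
0 0 0 0 0
0 0 0 0 0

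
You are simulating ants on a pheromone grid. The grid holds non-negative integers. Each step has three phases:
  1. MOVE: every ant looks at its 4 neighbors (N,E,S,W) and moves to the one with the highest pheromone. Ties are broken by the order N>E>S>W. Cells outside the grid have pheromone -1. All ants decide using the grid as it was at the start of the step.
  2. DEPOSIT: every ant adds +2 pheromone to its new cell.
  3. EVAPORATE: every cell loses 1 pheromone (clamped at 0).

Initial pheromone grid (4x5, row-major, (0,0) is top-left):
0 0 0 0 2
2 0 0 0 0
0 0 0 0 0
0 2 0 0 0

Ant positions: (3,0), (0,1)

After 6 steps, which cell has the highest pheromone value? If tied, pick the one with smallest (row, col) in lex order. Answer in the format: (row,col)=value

Step 1: ant0:(3,0)->E->(3,1) | ant1:(0,1)->E->(0,2)
  grid max=3 at (3,1)
Step 2: ant0:(3,1)->N->(2,1) | ant1:(0,2)->E->(0,3)
  grid max=2 at (3,1)
Step 3: ant0:(2,1)->S->(3,1) | ant1:(0,3)->E->(0,4)
  grid max=3 at (3,1)
Step 4: ant0:(3,1)->N->(2,1) | ant1:(0,4)->S->(1,4)
  grid max=2 at (3,1)
Step 5: ant0:(2,1)->S->(3,1) | ant1:(1,4)->N->(0,4)
  grid max=3 at (3,1)
Step 6: ant0:(3,1)->N->(2,1) | ant1:(0,4)->S->(1,4)
  grid max=2 at (3,1)
Final grid:
  0 0 0 0 0
  0 0 0 0 1
  0 1 0 0 0
  0 2 0 0 0
Max pheromone 2 at (3,1)

Answer: (3,1)=2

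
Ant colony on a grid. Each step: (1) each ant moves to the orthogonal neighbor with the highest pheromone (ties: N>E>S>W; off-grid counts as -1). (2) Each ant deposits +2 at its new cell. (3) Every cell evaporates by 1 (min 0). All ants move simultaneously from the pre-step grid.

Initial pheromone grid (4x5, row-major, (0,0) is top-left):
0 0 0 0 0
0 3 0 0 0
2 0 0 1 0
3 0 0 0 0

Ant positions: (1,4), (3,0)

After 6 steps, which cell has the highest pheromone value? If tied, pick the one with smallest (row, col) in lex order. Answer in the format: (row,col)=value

Answer: (3,0)=3

Derivation:
Step 1: ant0:(1,4)->N->(0,4) | ant1:(3,0)->N->(2,0)
  grid max=3 at (2,0)
Step 2: ant0:(0,4)->S->(1,4) | ant1:(2,0)->S->(3,0)
  grid max=3 at (3,0)
Step 3: ant0:(1,4)->N->(0,4) | ant1:(3,0)->N->(2,0)
  grid max=3 at (2,0)
Step 4: ant0:(0,4)->S->(1,4) | ant1:(2,0)->S->(3,0)
  grid max=3 at (3,0)
Step 5: ant0:(1,4)->N->(0,4) | ant1:(3,0)->N->(2,0)
  grid max=3 at (2,0)
Step 6: ant0:(0,4)->S->(1,4) | ant1:(2,0)->S->(3,0)
  grid max=3 at (3,0)
Final grid:
  0 0 0 0 0
  0 0 0 0 1
  2 0 0 0 0
  3 0 0 0 0
Max pheromone 3 at (3,0)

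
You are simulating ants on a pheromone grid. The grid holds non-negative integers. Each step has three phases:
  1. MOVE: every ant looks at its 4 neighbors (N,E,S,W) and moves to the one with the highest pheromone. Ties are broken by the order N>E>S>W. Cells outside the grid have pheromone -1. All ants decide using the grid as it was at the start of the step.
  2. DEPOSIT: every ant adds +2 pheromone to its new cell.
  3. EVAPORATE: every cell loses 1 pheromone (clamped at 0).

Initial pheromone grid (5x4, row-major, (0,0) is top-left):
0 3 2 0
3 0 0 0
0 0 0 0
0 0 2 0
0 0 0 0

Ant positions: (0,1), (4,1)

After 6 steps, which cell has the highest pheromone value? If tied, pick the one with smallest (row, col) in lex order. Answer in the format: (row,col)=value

Answer: (0,1)=3

Derivation:
Step 1: ant0:(0,1)->E->(0,2) | ant1:(4,1)->N->(3,1)
  grid max=3 at (0,2)
Step 2: ant0:(0,2)->W->(0,1) | ant1:(3,1)->E->(3,2)
  grid max=3 at (0,1)
Step 3: ant0:(0,1)->E->(0,2) | ant1:(3,2)->N->(2,2)
  grid max=3 at (0,2)
Step 4: ant0:(0,2)->W->(0,1) | ant1:(2,2)->S->(3,2)
  grid max=3 at (0,1)
Step 5: ant0:(0,1)->E->(0,2) | ant1:(3,2)->N->(2,2)
  grid max=3 at (0,2)
Step 6: ant0:(0,2)->W->(0,1) | ant1:(2,2)->S->(3,2)
  grid max=3 at (0,1)
Final grid:
  0 3 2 0
  0 0 0 0
  0 0 0 0
  0 0 2 0
  0 0 0 0
Max pheromone 3 at (0,1)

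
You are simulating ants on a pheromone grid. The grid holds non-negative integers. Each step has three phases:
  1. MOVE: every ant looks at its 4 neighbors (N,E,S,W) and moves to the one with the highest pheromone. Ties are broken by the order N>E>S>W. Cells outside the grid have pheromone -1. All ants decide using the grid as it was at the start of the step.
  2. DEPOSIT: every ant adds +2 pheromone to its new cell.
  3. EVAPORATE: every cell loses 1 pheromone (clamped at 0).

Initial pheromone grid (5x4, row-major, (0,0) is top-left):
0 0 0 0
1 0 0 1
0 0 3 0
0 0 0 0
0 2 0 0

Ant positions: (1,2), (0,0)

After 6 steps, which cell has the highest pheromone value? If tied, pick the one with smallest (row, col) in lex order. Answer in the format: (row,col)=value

Answer: (2,2)=3

Derivation:
Step 1: ant0:(1,2)->S->(2,2) | ant1:(0,0)->S->(1,0)
  grid max=4 at (2,2)
Step 2: ant0:(2,2)->N->(1,2) | ant1:(1,0)->N->(0,0)
  grid max=3 at (2,2)
Step 3: ant0:(1,2)->S->(2,2) | ant1:(0,0)->S->(1,0)
  grid max=4 at (2,2)
Step 4: ant0:(2,2)->N->(1,2) | ant1:(1,0)->N->(0,0)
  grid max=3 at (2,2)
Step 5: ant0:(1,2)->S->(2,2) | ant1:(0,0)->S->(1,0)
  grid max=4 at (2,2)
Step 6: ant0:(2,2)->N->(1,2) | ant1:(1,0)->N->(0,0)
  grid max=3 at (2,2)
Final grid:
  1 0 0 0
  1 0 1 0
  0 0 3 0
  0 0 0 0
  0 0 0 0
Max pheromone 3 at (2,2)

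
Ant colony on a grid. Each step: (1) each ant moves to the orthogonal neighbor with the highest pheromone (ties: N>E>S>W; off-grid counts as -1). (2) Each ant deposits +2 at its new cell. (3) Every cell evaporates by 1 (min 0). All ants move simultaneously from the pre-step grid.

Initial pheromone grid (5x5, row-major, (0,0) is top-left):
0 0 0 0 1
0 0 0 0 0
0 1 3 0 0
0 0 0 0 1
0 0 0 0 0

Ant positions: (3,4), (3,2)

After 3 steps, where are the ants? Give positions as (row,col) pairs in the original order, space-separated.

Step 1: ant0:(3,4)->N->(2,4) | ant1:(3,2)->N->(2,2)
  grid max=4 at (2,2)
Step 2: ant0:(2,4)->N->(1,4) | ant1:(2,2)->N->(1,2)
  grid max=3 at (2,2)
Step 3: ant0:(1,4)->N->(0,4) | ant1:(1,2)->S->(2,2)
  grid max=4 at (2,2)

(0,4) (2,2)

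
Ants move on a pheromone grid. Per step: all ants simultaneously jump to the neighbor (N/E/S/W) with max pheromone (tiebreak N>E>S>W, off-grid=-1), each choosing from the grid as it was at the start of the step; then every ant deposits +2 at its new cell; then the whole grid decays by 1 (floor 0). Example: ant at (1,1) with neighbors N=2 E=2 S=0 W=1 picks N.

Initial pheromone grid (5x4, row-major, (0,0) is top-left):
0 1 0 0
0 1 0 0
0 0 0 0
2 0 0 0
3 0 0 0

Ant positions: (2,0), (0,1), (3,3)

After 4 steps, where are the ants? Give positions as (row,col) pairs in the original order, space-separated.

Step 1: ant0:(2,0)->S->(3,0) | ant1:(0,1)->S->(1,1) | ant2:(3,3)->N->(2,3)
  grid max=3 at (3,0)
Step 2: ant0:(3,0)->S->(4,0) | ant1:(1,1)->N->(0,1) | ant2:(2,3)->N->(1,3)
  grid max=3 at (4,0)
Step 3: ant0:(4,0)->N->(3,0) | ant1:(0,1)->S->(1,1) | ant2:(1,3)->N->(0,3)
  grid max=3 at (3,0)
Step 4: ant0:(3,0)->S->(4,0) | ant1:(1,1)->N->(0,1) | ant2:(0,3)->S->(1,3)
  grid max=3 at (4,0)

(4,0) (0,1) (1,3)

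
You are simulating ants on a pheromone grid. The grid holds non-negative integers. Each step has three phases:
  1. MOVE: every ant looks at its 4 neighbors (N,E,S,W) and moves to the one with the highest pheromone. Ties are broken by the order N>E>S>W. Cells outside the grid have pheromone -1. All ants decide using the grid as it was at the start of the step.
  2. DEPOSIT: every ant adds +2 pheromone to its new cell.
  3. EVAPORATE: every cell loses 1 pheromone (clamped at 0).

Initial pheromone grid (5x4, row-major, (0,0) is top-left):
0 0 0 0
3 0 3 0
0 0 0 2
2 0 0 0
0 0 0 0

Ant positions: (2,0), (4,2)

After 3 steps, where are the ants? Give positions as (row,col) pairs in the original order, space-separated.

Step 1: ant0:(2,0)->N->(1,0) | ant1:(4,2)->N->(3,2)
  grid max=4 at (1,0)
Step 2: ant0:(1,0)->N->(0,0) | ant1:(3,2)->N->(2,2)
  grid max=3 at (1,0)
Step 3: ant0:(0,0)->S->(1,0) | ant1:(2,2)->N->(1,2)
  grid max=4 at (1,0)

(1,0) (1,2)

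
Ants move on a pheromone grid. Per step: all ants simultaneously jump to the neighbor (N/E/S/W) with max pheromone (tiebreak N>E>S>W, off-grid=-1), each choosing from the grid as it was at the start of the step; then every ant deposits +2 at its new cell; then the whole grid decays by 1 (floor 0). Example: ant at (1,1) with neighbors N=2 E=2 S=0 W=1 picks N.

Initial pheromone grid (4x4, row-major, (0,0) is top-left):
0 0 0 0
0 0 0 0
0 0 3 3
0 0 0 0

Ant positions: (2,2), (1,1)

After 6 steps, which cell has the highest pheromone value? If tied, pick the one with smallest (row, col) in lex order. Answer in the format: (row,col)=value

Step 1: ant0:(2,2)->E->(2,3) | ant1:(1,1)->N->(0,1)
  grid max=4 at (2,3)
Step 2: ant0:(2,3)->W->(2,2) | ant1:(0,1)->E->(0,2)
  grid max=3 at (2,2)
Step 3: ant0:(2,2)->E->(2,3) | ant1:(0,2)->E->(0,3)
  grid max=4 at (2,3)
Step 4: ant0:(2,3)->W->(2,2) | ant1:(0,3)->S->(1,3)
  grid max=3 at (2,2)
Step 5: ant0:(2,2)->E->(2,3) | ant1:(1,3)->S->(2,3)
  grid max=6 at (2,3)
Step 6: ant0:(2,3)->W->(2,2) | ant1:(2,3)->W->(2,2)
  grid max=5 at (2,2)
Final grid:
  0 0 0 0
  0 0 0 0
  0 0 5 5
  0 0 0 0
Max pheromone 5 at (2,2)

Answer: (2,2)=5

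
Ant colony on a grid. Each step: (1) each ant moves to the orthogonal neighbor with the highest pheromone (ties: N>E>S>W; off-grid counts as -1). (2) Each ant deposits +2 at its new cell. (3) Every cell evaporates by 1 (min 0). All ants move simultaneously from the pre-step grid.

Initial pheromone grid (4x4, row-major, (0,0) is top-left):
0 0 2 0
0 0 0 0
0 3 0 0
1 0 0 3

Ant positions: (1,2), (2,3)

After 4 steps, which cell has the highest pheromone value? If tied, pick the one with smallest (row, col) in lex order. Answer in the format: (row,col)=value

Answer: (3,3)=3

Derivation:
Step 1: ant0:(1,2)->N->(0,2) | ant1:(2,3)->S->(3,3)
  grid max=4 at (3,3)
Step 2: ant0:(0,2)->E->(0,3) | ant1:(3,3)->N->(2,3)
  grid max=3 at (3,3)
Step 3: ant0:(0,3)->W->(0,2) | ant1:(2,3)->S->(3,3)
  grid max=4 at (3,3)
Step 4: ant0:(0,2)->E->(0,3) | ant1:(3,3)->N->(2,3)
  grid max=3 at (3,3)
Final grid:
  0 0 2 1
  0 0 0 0
  0 0 0 1
  0 0 0 3
Max pheromone 3 at (3,3)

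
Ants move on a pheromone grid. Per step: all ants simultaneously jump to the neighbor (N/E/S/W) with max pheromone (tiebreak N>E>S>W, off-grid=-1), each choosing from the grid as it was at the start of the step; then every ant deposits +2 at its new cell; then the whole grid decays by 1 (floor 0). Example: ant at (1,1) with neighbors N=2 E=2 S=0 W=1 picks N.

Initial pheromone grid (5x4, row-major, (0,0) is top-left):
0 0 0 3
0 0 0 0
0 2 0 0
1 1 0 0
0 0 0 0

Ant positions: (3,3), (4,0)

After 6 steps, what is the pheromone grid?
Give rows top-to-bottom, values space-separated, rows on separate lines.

After step 1: ants at (2,3),(3,0)
  0 0 0 2
  0 0 0 0
  0 1 0 1
  2 0 0 0
  0 0 0 0
After step 2: ants at (1,3),(2,0)
  0 0 0 1
  0 0 0 1
  1 0 0 0
  1 0 0 0
  0 0 0 0
After step 3: ants at (0,3),(3,0)
  0 0 0 2
  0 0 0 0
  0 0 0 0
  2 0 0 0
  0 0 0 0
After step 4: ants at (1,3),(2,0)
  0 0 0 1
  0 0 0 1
  1 0 0 0
  1 0 0 0
  0 0 0 0
After step 5: ants at (0,3),(3,0)
  0 0 0 2
  0 0 0 0
  0 0 0 0
  2 0 0 0
  0 0 0 0
After step 6: ants at (1,3),(2,0)
  0 0 0 1
  0 0 0 1
  1 0 0 0
  1 0 0 0
  0 0 0 0

0 0 0 1
0 0 0 1
1 0 0 0
1 0 0 0
0 0 0 0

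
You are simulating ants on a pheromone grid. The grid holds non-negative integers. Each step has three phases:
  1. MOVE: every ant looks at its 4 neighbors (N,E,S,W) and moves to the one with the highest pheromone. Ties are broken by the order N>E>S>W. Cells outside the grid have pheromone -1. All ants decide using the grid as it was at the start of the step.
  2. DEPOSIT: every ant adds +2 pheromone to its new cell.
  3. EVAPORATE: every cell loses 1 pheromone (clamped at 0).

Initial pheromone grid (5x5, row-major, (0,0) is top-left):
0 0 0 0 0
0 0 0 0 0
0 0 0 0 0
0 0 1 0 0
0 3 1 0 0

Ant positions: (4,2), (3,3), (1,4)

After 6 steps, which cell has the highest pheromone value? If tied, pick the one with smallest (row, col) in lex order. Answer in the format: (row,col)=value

Step 1: ant0:(4,2)->W->(4,1) | ant1:(3,3)->W->(3,2) | ant2:(1,4)->N->(0,4)
  grid max=4 at (4,1)
Step 2: ant0:(4,1)->N->(3,1) | ant1:(3,2)->N->(2,2) | ant2:(0,4)->S->(1,4)
  grid max=3 at (4,1)
Step 3: ant0:(3,1)->S->(4,1) | ant1:(2,2)->S->(3,2) | ant2:(1,4)->N->(0,4)
  grid max=4 at (4,1)
Step 4: ant0:(4,1)->N->(3,1) | ant1:(3,2)->N->(2,2) | ant2:(0,4)->S->(1,4)
  grid max=3 at (4,1)
Step 5: ant0:(3,1)->S->(4,1) | ant1:(2,2)->S->(3,2) | ant2:(1,4)->N->(0,4)
  grid max=4 at (4,1)
Step 6: ant0:(4,1)->N->(3,1) | ant1:(3,2)->N->(2,2) | ant2:(0,4)->S->(1,4)
  grid max=3 at (4,1)
Final grid:
  0 0 0 0 0
  0 0 0 0 1
  0 0 1 0 0
  0 1 1 0 0
  0 3 0 0 0
Max pheromone 3 at (4,1)

Answer: (4,1)=3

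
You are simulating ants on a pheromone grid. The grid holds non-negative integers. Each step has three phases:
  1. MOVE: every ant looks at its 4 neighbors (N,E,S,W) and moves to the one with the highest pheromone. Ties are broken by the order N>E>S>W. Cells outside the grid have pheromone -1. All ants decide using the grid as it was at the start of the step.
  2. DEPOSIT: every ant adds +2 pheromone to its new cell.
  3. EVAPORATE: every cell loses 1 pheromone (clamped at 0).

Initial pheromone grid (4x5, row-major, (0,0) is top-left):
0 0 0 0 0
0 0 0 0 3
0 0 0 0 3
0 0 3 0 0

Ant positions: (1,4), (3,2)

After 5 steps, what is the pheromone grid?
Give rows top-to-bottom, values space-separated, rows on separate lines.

After step 1: ants at (2,4),(2,2)
  0 0 0 0 0
  0 0 0 0 2
  0 0 1 0 4
  0 0 2 0 0
After step 2: ants at (1,4),(3,2)
  0 0 0 0 0
  0 0 0 0 3
  0 0 0 0 3
  0 0 3 0 0
After step 3: ants at (2,4),(2,2)
  0 0 0 0 0
  0 0 0 0 2
  0 0 1 0 4
  0 0 2 0 0
After step 4: ants at (1,4),(3,2)
  0 0 0 0 0
  0 0 0 0 3
  0 0 0 0 3
  0 0 3 0 0
After step 5: ants at (2,4),(2,2)
  0 0 0 0 0
  0 0 0 0 2
  0 0 1 0 4
  0 0 2 0 0

0 0 0 0 0
0 0 0 0 2
0 0 1 0 4
0 0 2 0 0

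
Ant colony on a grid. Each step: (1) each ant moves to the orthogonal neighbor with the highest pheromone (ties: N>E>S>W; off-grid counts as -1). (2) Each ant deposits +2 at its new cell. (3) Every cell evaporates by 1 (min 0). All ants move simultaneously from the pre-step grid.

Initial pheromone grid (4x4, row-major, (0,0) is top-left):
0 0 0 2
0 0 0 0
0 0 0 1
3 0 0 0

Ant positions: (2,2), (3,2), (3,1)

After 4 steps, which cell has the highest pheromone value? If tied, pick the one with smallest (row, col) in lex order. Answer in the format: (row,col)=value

Answer: (2,3)=5

Derivation:
Step 1: ant0:(2,2)->E->(2,3) | ant1:(3,2)->N->(2,2) | ant2:(3,1)->W->(3,0)
  grid max=4 at (3,0)
Step 2: ant0:(2,3)->W->(2,2) | ant1:(2,2)->E->(2,3) | ant2:(3,0)->N->(2,0)
  grid max=3 at (2,3)
Step 3: ant0:(2,2)->E->(2,3) | ant1:(2,3)->W->(2,2) | ant2:(2,0)->S->(3,0)
  grid max=4 at (2,3)
Step 4: ant0:(2,3)->W->(2,2) | ant1:(2,2)->E->(2,3) | ant2:(3,0)->N->(2,0)
  grid max=5 at (2,3)
Final grid:
  0 0 0 0
  0 0 0 0
  1 0 4 5
  3 0 0 0
Max pheromone 5 at (2,3)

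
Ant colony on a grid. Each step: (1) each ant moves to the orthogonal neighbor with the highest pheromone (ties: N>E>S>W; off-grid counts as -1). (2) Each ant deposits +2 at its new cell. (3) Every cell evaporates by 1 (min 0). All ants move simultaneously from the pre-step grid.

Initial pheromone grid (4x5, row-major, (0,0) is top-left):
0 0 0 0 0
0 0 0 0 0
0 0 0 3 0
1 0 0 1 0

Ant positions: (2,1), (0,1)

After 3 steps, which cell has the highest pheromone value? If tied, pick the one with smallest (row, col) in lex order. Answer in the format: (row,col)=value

Answer: (0,2)=1

Derivation:
Step 1: ant0:(2,1)->N->(1,1) | ant1:(0,1)->E->(0,2)
  grid max=2 at (2,3)
Step 2: ant0:(1,1)->N->(0,1) | ant1:(0,2)->E->(0,3)
  grid max=1 at (0,1)
Step 3: ant0:(0,1)->E->(0,2) | ant1:(0,3)->E->(0,4)
  grid max=1 at (0,2)
Final grid:
  0 0 1 0 1
  0 0 0 0 0
  0 0 0 0 0
  0 0 0 0 0
Max pheromone 1 at (0,2)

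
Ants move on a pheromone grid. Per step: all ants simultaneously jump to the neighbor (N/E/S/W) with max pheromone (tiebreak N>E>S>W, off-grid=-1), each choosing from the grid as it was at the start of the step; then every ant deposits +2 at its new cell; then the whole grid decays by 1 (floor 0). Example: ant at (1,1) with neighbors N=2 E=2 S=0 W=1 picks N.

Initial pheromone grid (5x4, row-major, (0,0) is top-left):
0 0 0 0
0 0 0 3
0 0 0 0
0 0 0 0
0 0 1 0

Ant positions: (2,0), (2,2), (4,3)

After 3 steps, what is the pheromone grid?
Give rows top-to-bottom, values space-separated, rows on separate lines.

After step 1: ants at (1,0),(1,2),(4,2)
  0 0 0 0
  1 0 1 2
  0 0 0 0
  0 0 0 0
  0 0 2 0
After step 2: ants at (0,0),(1,3),(3,2)
  1 0 0 0
  0 0 0 3
  0 0 0 0
  0 0 1 0
  0 0 1 0
After step 3: ants at (0,1),(0,3),(4,2)
  0 1 0 1
  0 0 0 2
  0 0 0 0
  0 0 0 0
  0 0 2 0

0 1 0 1
0 0 0 2
0 0 0 0
0 0 0 0
0 0 2 0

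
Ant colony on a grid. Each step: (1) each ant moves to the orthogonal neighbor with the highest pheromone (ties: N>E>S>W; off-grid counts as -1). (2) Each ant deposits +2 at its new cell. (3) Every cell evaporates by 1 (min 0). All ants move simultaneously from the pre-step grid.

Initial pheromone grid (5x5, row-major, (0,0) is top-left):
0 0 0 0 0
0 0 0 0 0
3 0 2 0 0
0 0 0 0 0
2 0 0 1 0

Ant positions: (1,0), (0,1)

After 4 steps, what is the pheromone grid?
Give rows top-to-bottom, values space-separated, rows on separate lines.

After step 1: ants at (2,0),(0,2)
  0 0 1 0 0
  0 0 0 0 0
  4 0 1 0 0
  0 0 0 0 0
  1 0 0 0 0
After step 2: ants at (1,0),(0,3)
  0 0 0 1 0
  1 0 0 0 0
  3 0 0 0 0
  0 0 0 0 0
  0 0 0 0 0
After step 3: ants at (2,0),(0,4)
  0 0 0 0 1
  0 0 0 0 0
  4 0 0 0 0
  0 0 0 0 0
  0 0 0 0 0
After step 4: ants at (1,0),(1,4)
  0 0 0 0 0
  1 0 0 0 1
  3 0 0 0 0
  0 0 0 0 0
  0 0 0 0 0

0 0 0 0 0
1 0 0 0 1
3 0 0 0 0
0 0 0 0 0
0 0 0 0 0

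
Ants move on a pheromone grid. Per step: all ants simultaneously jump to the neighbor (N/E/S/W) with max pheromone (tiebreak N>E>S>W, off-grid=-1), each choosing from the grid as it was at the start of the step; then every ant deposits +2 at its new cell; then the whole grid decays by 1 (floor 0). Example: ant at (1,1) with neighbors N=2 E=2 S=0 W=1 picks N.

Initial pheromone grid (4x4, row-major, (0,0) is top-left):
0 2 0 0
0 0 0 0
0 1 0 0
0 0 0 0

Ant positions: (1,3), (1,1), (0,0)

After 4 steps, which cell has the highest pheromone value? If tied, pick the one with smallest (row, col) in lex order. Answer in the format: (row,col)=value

Answer: (0,2)=7

Derivation:
Step 1: ant0:(1,3)->N->(0,3) | ant1:(1,1)->N->(0,1) | ant2:(0,0)->E->(0,1)
  grid max=5 at (0,1)
Step 2: ant0:(0,3)->S->(1,3) | ant1:(0,1)->E->(0,2) | ant2:(0,1)->E->(0,2)
  grid max=4 at (0,1)
Step 3: ant0:(1,3)->N->(0,3) | ant1:(0,2)->W->(0,1) | ant2:(0,2)->W->(0,1)
  grid max=7 at (0,1)
Step 4: ant0:(0,3)->W->(0,2) | ant1:(0,1)->E->(0,2) | ant2:(0,1)->E->(0,2)
  grid max=7 at (0,2)
Final grid:
  0 6 7 0
  0 0 0 0
  0 0 0 0
  0 0 0 0
Max pheromone 7 at (0,2)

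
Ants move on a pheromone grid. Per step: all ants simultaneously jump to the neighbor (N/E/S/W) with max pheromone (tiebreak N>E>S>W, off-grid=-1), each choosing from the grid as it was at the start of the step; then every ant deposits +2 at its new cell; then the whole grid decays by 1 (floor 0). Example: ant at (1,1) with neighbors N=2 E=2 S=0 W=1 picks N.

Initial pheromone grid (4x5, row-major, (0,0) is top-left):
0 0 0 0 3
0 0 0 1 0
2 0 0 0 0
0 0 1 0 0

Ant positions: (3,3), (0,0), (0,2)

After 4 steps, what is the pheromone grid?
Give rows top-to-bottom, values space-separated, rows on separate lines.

After step 1: ants at (3,2),(0,1),(0,3)
  0 1 0 1 2
  0 0 0 0 0
  1 0 0 0 0
  0 0 2 0 0
After step 2: ants at (2,2),(0,2),(0,4)
  0 0 1 0 3
  0 0 0 0 0
  0 0 1 0 0
  0 0 1 0 0
After step 3: ants at (3,2),(0,3),(1,4)
  0 0 0 1 2
  0 0 0 0 1
  0 0 0 0 0
  0 0 2 0 0
After step 4: ants at (2,2),(0,4),(0,4)
  0 0 0 0 5
  0 0 0 0 0
  0 0 1 0 0
  0 0 1 0 0

0 0 0 0 5
0 0 0 0 0
0 0 1 0 0
0 0 1 0 0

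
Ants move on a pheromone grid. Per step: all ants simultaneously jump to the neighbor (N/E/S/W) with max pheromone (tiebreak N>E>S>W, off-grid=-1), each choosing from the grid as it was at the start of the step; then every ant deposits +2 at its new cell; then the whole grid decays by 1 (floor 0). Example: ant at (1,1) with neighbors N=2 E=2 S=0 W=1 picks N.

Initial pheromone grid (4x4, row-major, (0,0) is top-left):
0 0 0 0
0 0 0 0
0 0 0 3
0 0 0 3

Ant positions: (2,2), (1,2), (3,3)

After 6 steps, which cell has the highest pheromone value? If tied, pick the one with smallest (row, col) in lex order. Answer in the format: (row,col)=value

Step 1: ant0:(2,2)->E->(2,3) | ant1:(1,2)->N->(0,2) | ant2:(3,3)->N->(2,3)
  grid max=6 at (2,3)
Step 2: ant0:(2,3)->S->(3,3) | ant1:(0,2)->E->(0,3) | ant2:(2,3)->S->(3,3)
  grid max=5 at (2,3)
Step 3: ant0:(3,3)->N->(2,3) | ant1:(0,3)->S->(1,3) | ant2:(3,3)->N->(2,3)
  grid max=8 at (2,3)
Step 4: ant0:(2,3)->S->(3,3) | ant1:(1,3)->S->(2,3) | ant2:(2,3)->S->(3,3)
  grid max=9 at (2,3)
Step 5: ant0:(3,3)->N->(2,3) | ant1:(2,3)->S->(3,3) | ant2:(3,3)->N->(2,3)
  grid max=12 at (2,3)
Step 6: ant0:(2,3)->S->(3,3) | ant1:(3,3)->N->(2,3) | ant2:(2,3)->S->(3,3)
  grid max=13 at (2,3)
Final grid:
  0 0 0 0
  0 0 0 0
  0 0 0 13
  0 0 0 11
Max pheromone 13 at (2,3)

Answer: (2,3)=13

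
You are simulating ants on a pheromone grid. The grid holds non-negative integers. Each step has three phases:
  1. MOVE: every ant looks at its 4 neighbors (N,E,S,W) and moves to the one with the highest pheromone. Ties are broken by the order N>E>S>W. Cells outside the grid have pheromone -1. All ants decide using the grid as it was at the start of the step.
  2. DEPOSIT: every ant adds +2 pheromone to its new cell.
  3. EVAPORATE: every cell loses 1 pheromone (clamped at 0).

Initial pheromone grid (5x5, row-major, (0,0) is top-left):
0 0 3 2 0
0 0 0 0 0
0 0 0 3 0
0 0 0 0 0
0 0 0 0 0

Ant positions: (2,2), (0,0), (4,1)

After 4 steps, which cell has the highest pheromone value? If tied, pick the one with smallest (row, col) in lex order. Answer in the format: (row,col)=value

Answer: (0,2)=3

Derivation:
Step 1: ant0:(2,2)->E->(2,3) | ant1:(0,0)->E->(0,1) | ant2:(4,1)->N->(3,1)
  grid max=4 at (2,3)
Step 2: ant0:(2,3)->N->(1,3) | ant1:(0,1)->E->(0,2) | ant2:(3,1)->N->(2,1)
  grid max=3 at (0,2)
Step 3: ant0:(1,3)->S->(2,3) | ant1:(0,2)->E->(0,3) | ant2:(2,1)->N->(1,1)
  grid max=4 at (2,3)
Step 4: ant0:(2,3)->N->(1,3) | ant1:(0,3)->W->(0,2) | ant2:(1,1)->N->(0,1)
  grid max=3 at (0,2)
Final grid:
  0 1 3 0 0
  0 0 0 1 0
  0 0 0 3 0
  0 0 0 0 0
  0 0 0 0 0
Max pheromone 3 at (0,2)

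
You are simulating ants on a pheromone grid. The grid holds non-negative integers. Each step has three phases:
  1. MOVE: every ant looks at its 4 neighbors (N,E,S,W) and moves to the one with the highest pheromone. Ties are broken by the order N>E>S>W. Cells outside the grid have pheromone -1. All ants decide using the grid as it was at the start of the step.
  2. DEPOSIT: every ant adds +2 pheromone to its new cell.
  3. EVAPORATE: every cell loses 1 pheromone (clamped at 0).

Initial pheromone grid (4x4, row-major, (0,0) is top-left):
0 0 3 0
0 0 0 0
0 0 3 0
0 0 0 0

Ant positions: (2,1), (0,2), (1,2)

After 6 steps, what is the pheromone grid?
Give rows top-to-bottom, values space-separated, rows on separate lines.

After step 1: ants at (2,2),(0,3),(0,2)
  0 0 4 1
  0 0 0 0
  0 0 4 0
  0 0 0 0
After step 2: ants at (1,2),(0,2),(0,3)
  0 0 5 2
  0 0 1 0
  0 0 3 0
  0 0 0 0
After step 3: ants at (0,2),(0,3),(0,2)
  0 0 8 3
  0 0 0 0
  0 0 2 0
  0 0 0 0
After step 4: ants at (0,3),(0,2),(0,3)
  0 0 9 6
  0 0 0 0
  0 0 1 0
  0 0 0 0
After step 5: ants at (0,2),(0,3),(0,2)
  0 0 12 7
  0 0 0 0
  0 0 0 0
  0 0 0 0
After step 6: ants at (0,3),(0,2),(0,3)
  0 0 13 10
  0 0 0 0
  0 0 0 0
  0 0 0 0

0 0 13 10
0 0 0 0
0 0 0 0
0 0 0 0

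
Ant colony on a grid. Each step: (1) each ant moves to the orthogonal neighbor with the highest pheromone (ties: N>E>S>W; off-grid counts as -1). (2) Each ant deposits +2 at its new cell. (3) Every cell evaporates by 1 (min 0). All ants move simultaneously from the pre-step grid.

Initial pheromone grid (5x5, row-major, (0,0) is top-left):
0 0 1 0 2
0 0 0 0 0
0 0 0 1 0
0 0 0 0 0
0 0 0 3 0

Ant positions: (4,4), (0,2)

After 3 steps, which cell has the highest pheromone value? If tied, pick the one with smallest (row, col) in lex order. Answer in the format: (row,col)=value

Answer: (4,3)=4

Derivation:
Step 1: ant0:(4,4)->W->(4,3) | ant1:(0,2)->E->(0,3)
  grid max=4 at (4,3)
Step 2: ant0:(4,3)->N->(3,3) | ant1:(0,3)->E->(0,4)
  grid max=3 at (4,3)
Step 3: ant0:(3,3)->S->(4,3) | ant1:(0,4)->S->(1,4)
  grid max=4 at (4,3)
Final grid:
  0 0 0 0 1
  0 0 0 0 1
  0 0 0 0 0
  0 0 0 0 0
  0 0 0 4 0
Max pheromone 4 at (4,3)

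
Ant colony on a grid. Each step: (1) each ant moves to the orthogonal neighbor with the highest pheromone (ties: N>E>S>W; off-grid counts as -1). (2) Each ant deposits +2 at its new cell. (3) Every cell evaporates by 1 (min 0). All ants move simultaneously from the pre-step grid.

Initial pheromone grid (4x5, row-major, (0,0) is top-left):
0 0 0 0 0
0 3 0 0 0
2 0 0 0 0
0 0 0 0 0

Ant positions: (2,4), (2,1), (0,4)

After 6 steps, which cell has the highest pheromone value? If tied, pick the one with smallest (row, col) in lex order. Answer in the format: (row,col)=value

Step 1: ant0:(2,4)->N->(1,4) | ant1:(2,1)->N->(1,1) | ant2:(0,4)->S->(1,4)
  grid max=4 at (1,1)
Step 2: ant0:(1,4)->N->(0,4) | ant1:(1,1)->N->(0,1) | ant2:(1,4)->N->(0,4)
  grid max=3 at (0,4)
Step 3: ant0:(0,4)->S->(1,4) | ant1:(0,1)->S->(1,1) | ant2:(0,4)->S->(1,4)
  grid max=5 at (1,4)
Step 4: ant0:(1,4)->N->(0,4) | ant1:(1,1)->N->(0,1) | ant2:(1,4)->N->(0,4)
  grid max=5 at (0,4)
Step 5: ant0:(0,4)->S->(1,4) | ant1:(0,1)->S->(1,1) | ant2:(0,4)->S->(1,4)
  grid max=7 at (1,4)
Step 6: ant0:(1,4)->N->(0,4) | ant1:(1,1)->N->(0,1) | ant2:(1,4)->N->(0,4)
  grid max=7 at (0,4)
Final grid:
  0 1 0 0 7
  0 3 0 0 6
  0 0 0 0 0
  0 0 0 0 0
Max pheromone 7 at (0,4)

Answer: (0,4)=7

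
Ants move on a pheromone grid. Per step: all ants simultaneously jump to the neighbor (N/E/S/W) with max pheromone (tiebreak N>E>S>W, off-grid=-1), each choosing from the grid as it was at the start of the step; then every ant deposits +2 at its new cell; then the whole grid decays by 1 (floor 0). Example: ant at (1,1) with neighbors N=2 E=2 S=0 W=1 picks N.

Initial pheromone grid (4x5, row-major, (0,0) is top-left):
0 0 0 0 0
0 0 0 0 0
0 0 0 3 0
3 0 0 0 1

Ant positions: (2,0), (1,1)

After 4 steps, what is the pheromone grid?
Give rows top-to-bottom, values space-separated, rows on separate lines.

After step 1: ants at (3,0),(0,1)
  0 1 0 0 0
  0 0 0 0 0
  0 0 0 2 0
  4 0 0 0 0
After step 2: ants at (2,0),(0,2)
  0 0 1 0 0
  0 0 0 0 0
  1 0 0 1 0
  3 0 0 0 0
After step 3: ants at (3,0),(0,3)
  0 0 0 1 0
  0 0 0 0 0
  0 0 0 0 0
  4 0 0 0 0
After step 4: ants at (2,0),(0,4)
  0 0 0 0 1
  0 0 0 0 0
  1 0 0 0 0
  3 0 0 0 0

0 0 0 0 1
0 0 0 0 0
1 0 0 0 0
3 0 0 0 0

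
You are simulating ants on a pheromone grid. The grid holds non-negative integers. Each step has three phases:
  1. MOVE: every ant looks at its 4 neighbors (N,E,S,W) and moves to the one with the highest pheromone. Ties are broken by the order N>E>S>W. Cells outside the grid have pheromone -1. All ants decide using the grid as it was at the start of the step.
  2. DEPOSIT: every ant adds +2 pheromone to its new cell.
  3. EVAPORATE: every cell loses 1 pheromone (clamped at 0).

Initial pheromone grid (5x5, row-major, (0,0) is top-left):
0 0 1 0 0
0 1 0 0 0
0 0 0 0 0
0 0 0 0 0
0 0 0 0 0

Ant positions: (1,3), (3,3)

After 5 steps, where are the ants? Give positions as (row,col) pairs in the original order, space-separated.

Step 1: ant0:(1,3)->N->(0,3) | ant1:(3,3)->N->(2,3)
  grid max=1 at (0,3)
Step 2: ant0:(0,3)->E->(0,4) | ant1:(2,3)->N->(1,3)
  grid max=1 at (0,4)
Step 3: ant0:(0,4)->S->(1,4) | ant1:(1,3)->N->(0,3)
  grid max=1 at (0,3)
Step 4: ant0:(1,4)->N->(0,4) | ant1:(0,3)->E->(0,4)
  grid max=3 at (0,4)
Step 5: ant0:(0,4)->S->(1,4) | ant1:(0,4)->S->(1,4)
  grid max=3 at (1,4)

(1,4) (1,4)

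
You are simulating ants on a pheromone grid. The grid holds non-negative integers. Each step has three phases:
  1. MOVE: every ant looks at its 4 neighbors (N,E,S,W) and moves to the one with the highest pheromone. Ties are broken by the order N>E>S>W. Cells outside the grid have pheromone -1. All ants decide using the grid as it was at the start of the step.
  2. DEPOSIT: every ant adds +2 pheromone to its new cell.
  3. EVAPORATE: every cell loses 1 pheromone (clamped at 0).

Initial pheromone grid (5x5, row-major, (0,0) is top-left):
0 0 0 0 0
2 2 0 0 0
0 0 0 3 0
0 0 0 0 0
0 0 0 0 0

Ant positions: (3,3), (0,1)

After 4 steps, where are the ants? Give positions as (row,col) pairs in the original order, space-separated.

Step 1: ant0:(3,3)->N->(2,3) | ant1:(0,1)->S->(1,1)
  grid max=4 at (2,3)
Step 2: ant0:(2,3)->N->(1,3) | ant1:(1,1)->W->(1,0)
  grid max=3 at (2,3)
Step 3: ant0:(1,3)->S->(2,3) | ant1:(1,0)->E->(1,1)
  grid max=4 at (2,3)
Step 4: ant0:(2,3)->N->(1,3) | ant1:(1,1)->W->(1,0)
  grid max=3 at (2,3)

(1,3) (1,0)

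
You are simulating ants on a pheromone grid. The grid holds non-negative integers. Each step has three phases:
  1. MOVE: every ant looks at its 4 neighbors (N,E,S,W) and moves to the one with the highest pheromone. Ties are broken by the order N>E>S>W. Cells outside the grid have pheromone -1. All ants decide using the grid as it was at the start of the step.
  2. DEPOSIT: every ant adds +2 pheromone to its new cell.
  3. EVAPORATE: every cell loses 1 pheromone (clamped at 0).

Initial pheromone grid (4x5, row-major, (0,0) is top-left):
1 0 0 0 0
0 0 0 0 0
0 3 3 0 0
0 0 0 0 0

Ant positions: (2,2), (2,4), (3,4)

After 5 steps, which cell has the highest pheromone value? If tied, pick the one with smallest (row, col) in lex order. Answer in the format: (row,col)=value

Answer: (1,4)=5

Derivation:
Step 1: ant0:(2,2)->W->(2,1) | ant1:(2,4)->N->(1,4) | ant2:(3,4)->N->(2,4)
  grid max=4 at (2,1)
Step 2: ant0:(2,1)->E->(2,2) | ant1:(1,4)->S->(2,4) | ant2:(2,4)->N->(1,4)
  grid max=3 at (2,1)
Step 3: ant0:(2,2)->W->(2,1) | ant1:(2,4)->N->(1,4) | ant2:(1,4)->S->(2,4)
  grid max=4 at (2,1)
Step 4: ant0:(2,1)->E->(2,2) | ant1:(1,4)->S->(2,4) | ant2:(2,4)->N->(1,4)
  grid max=4 at (1,4)
Step 5: ant0:(2,2)->W->(2,1) | ant1:(2,4)->N->(1,4) | ant2:(1,4)->S->(2,4)
  grid max=5 at (1,4)
Final grid:
  0 0 0 0 0
  0 0 0 0 5
  0 4 2 0 5
  0 0 0 0 0
Max pheromone 5 at (1,4)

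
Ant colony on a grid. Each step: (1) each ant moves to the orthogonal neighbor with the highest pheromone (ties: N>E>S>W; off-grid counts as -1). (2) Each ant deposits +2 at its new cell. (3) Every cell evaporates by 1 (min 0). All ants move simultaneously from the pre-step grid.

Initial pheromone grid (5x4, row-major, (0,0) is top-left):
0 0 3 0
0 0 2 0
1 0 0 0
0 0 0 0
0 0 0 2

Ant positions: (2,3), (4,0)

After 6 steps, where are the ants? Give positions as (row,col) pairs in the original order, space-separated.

Step 1: ant0:(2,3)->N->(1,3) | ant1:(4,0)->N->(3,0)
  grid max=2 at (0,2)
Step 2: ant0:(1,3)->W->(1,2) | ant1:(3,0)->N->(2,0)
  grid max=2 at (1,2)
Step 3: ant0:(1,2)->N->(0,2) | ant1:(2,0)->N->(1,0)
  grid max=2 at (0,2)
Step 4: ant0:(0,2)->S->(1,2) | ant1:(1,0)->N->(0,0)
  grid max=2 at (1,2)
Step 5: ant0:(1,2)->N->(0,2) | ant1:(0,0)->E->(0,1)
  grid max=2 at (0,2)
Step 6: ant0:(0,2)->S->(1,2) | ant1:(0,1)->E->(0,2)
  grid max=3 at (0,2)

(1,2) (0,2)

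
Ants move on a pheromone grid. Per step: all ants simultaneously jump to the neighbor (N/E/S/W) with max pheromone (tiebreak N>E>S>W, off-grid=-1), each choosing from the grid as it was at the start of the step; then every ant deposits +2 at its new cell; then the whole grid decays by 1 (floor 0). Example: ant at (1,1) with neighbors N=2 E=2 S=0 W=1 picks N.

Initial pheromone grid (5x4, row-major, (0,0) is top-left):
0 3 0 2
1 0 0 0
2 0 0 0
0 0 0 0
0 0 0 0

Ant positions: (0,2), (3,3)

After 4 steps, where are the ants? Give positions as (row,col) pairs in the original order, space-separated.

Step 1: ant0:(0,2)->W->(0,1) | ant1:(3,3)->N->(2,3)
  grid max=4 at (0,1)
Step 2: ant0:(0,1)->E->(0,2) | ant1:(2,3)->N->(1,3)
  grid max=3 at (0,1)
Step 3: ant0:(0,2)->W->(0,1) | ant1:(1,3)->N->(0,3)
  grid max=4 at (0,1)
Step 4: ant0:(0,1)->E->(0,2) | ant1:(0,3)->S->(1,3)
  grid max=3 at (0,1)

(0,2) (1,3)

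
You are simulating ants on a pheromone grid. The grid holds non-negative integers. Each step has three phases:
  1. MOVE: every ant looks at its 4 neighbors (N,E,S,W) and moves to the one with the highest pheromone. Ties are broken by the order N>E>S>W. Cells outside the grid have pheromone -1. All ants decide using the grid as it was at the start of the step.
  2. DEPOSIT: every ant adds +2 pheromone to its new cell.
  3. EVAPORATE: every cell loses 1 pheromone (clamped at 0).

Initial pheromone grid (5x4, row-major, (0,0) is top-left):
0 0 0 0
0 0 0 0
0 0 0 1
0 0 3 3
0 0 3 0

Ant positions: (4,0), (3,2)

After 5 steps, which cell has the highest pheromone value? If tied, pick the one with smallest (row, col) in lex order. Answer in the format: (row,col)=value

Step 1: ant0:(4,0)->N->(3,0) | ant1:(3,2)->E->(3,3)
  grid max=4 at (3,3)
Step 2: ant0:(3,0)->N->(2,0) | ant1:(3,3)->W->(3,2)
  grid max=3 at (3,2)
Step 3: ant0:(2,0)->N->(1,0) | ant1:(3,2)->E->(3,3)
  grid max=4 at (3,3)
Step 4: ant0:(1,0)->N->(0,0) | ant1:(3,3)->W->(3,2)
  grid max=3 at (3,2)
Step 5: ant0:(0,0)->E->(0,1) | ant1:(3,2)->E->(3,3)
  grid max=4 at (3,3)
Final grid:
  0 1 0 0
  0 0 0 0
  0 0 0 0
  0 0 2 4
  0 0 0 0
Max pheromone 4 at (3,3)

Answer: (3,3)=4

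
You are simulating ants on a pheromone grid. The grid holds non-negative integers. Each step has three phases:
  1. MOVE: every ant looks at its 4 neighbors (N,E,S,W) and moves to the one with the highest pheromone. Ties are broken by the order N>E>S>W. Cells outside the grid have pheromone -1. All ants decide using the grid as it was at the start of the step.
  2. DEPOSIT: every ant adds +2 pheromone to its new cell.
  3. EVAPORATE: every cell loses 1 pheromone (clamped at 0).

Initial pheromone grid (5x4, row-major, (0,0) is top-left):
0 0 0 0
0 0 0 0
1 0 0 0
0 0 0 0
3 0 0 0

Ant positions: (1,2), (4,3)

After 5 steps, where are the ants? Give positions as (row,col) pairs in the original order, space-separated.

Step 1: ant0:(1,2)->N->(0,2) | ant1:(4,3)->N->(3,3)
  grid max=2 at (4,0)
Step 2: ant0:(0,2)->E->(0,3) | ant1:(3,3)->N->(2,3)
  grid max=1 at (0,3)
Step 3: ant0:(0,3)->S->(1,3) | ant1:(2,3)->N->(1,3)
  grid max=3 at (1,3)
Step 4: ant0:(1,3)->N->(0,3) | ant1:(1,3)->N->(0,3)
  grid max=3 at (0,3)
Step 5: ant0:(0,3)->S->(1,3) | ant1:(0,3)->S->(1,3)
  grid max=5 at (1,3)

(1,3) (1,3)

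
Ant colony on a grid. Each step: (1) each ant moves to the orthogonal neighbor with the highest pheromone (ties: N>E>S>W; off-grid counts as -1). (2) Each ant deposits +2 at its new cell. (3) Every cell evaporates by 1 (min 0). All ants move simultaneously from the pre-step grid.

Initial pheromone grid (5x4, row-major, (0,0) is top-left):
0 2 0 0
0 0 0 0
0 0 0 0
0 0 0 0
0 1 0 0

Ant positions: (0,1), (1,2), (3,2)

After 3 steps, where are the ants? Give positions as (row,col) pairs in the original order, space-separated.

Step 1: ant0:(0,1)->E->(0,2) | ant1:(1,2)->N->(0,2) | ant2:(3,2)->N->(2,2)
  grid max=3 at (0,2)
Step 2: ant0:(0,2)->W->(0,1) | ant1:(0,2)->W->(0,1) | ant2:(2,2)->N->(1,2)
  grid max=4 at (0,1)
Step 3: ant0:(0,1)->E->(0,2) | ant1:(0,1)->E->(0,2) | ant2:(1,2)->N->(0,2)
  grid max=7 at (0,2)

(0,2) (0,2) (0,2)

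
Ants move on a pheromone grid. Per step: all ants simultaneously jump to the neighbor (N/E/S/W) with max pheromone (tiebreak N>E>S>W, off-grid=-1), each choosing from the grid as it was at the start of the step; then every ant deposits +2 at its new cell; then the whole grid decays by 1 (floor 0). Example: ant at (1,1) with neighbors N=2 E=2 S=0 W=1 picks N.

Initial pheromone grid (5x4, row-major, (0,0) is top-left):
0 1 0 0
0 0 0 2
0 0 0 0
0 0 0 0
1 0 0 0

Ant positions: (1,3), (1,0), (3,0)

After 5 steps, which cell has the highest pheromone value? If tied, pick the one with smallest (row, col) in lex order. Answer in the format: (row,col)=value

Step 1: ant0:(1,3)->N->(0,3) | ant1:(1,0)->N->(0,0) | ant2:(3,0)->S->(4,0)
  grid max=2 at (4,0)
Step 2: ant0:(0,3)->S->(1,3) | ant1:(0,0)->E->(0,1) | ant2:(4,0)->N->(3,0)
  grid max=2 at (1,3)
Step 3: ant0:(1,3)->N->(0,3) | ant1:(0,1)->E->(0,2) | ant2:(3,0)->S->(4,0)
  grid max=2 at (4,0)
Step 4: ant0:(0,3)->S->(1,3) | ant1:(0,2)->E->(0,3) | ant2:(4,0)->N->(3,0)
  grid max=2 at (0,3)
Step 5: ant0:(1,3)->N->(0,3) | ant1:(0,3)->S->(1,3) | ant2:(3,0)->S->(4,0)
  grid max=3 at (0,3)
Final grid:
  0 0 0 3
  0 0 0 3
  0 0 0 0
  0 0 0 0
  2 0 0 0
Max pheromone 3 at (0,3)

Answer: (0,3)=3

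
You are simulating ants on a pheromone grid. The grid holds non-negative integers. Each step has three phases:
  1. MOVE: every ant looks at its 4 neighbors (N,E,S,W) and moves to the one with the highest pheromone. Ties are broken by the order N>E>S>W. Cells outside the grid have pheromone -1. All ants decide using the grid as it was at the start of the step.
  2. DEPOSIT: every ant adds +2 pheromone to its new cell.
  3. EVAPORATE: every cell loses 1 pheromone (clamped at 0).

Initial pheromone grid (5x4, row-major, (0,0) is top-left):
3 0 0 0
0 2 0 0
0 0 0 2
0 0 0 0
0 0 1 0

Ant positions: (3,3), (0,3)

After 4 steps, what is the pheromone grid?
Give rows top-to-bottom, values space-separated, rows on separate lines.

After step 1: ants at (2,3),(1,3)
  2 0 0 0
  0 1 0 1
  0 0 0 3
  0 0 0 0
  0 0 0 0
After step 2: ants at (1,3),(2,3)
  1 0 0 0
  0 0 0 2
  0 0 0 4
  0 0 0 0
  0 0 0 0
After step 3: ants at (2,3),(1,3)
  0 0 0 0
  0 0 0 3
  0 0 0 5
  0 0 0 0
  0 0 0 0
After step 4: ants at (1,3),(2,3)
  0 0 0 0
  0 0 0 4
  0 0 0 6
  0 0 0 0
  0 0 0 0

0 0 0 0
0 0 0 4
0 0 0 6
0 0 0 0
0 0 0 0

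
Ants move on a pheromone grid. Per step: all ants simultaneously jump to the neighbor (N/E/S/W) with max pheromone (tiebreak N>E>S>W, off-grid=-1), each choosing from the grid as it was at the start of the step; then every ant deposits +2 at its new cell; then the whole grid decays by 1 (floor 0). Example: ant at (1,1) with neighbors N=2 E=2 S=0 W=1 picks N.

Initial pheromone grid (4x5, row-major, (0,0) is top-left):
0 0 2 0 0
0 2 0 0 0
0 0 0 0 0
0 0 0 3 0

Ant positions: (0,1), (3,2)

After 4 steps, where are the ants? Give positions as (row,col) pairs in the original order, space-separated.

Step 1: ant0:(0,1)->E->(0,2) | ant1:(3,2)->E->(3,3)
  grid max=4 at (3,3)
Step 2: ant0:(0,2)->E->(0,3) | ant1:(3,3)->N->(2,3)
  grid max=3 at (3,3)
Step 3: ant0:(0,3)->W->(0,2) | ant1:(2,3)->S->(3,3)
  grid max=4 at (3,3)
Step 4: ant0:(0,2)->E->(0,3) | ant1:(3,3)->N->(2,3)
  grid max=3 at (3,3)

(0,3) (2,3)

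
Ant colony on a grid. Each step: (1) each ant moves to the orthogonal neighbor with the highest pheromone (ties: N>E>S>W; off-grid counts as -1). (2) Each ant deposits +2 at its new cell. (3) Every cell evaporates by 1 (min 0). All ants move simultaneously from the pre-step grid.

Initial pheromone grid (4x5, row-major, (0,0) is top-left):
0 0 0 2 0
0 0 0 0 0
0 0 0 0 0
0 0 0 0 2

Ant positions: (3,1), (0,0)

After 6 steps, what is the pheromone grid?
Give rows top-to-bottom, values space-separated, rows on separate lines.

After step 1: ants at (2,1),(0,1)
  0 1 0 1 0
  0 0 0 0 0
  0 1 0 0 0
  0 0 0 0 1
After step 2: ants at (1,1),(0,2)
  0 0 1 0 0
  0 1 0 0 0
  0 0 0 0 0
  0 0 0 0 0
After step 3: ants at (0,1),(0,3)
  0 1 0 1 0
  0 0 0 0 0
  0 0 0 0 0
  0 0 0 0 0
After step 4: ants at (0,2),(0,4)
  0 0 1 0 1
  0 0 0 0 0
  0 0 0 0 0
  0 0 0 0 0
After step 5: ants at (0,3),(1,4)
  0 0 0 1 0
  0 0 0 0 1
  0 0 0 0 0
  0 0 0 0 0
After step 6: ants at (0,4),(0,4)
  0 0 0 0 3
  0 0 0 0 0
  0 0 0 0 0
  0 0 0 0 0

0 0 0 0 3
0 0 0 0 0
0 0 0 0 0
0 0 0 0 0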